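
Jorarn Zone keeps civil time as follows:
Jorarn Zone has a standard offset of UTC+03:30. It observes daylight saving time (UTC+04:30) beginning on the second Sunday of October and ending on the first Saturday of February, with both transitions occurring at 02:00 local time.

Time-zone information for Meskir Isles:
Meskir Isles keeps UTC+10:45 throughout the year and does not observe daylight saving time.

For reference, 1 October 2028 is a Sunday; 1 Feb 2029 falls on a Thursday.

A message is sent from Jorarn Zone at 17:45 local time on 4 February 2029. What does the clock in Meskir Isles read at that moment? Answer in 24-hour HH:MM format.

1 October 2028 is a Sunday, so the first Sunday is October 1 and the second is October 8.
1 February 2029 is a Thursday, so the first Saturday is February 3.
4 February 2029 does not fall between 8 October 2028 and 3 February 2029, so daylight saving is not in effect and Jorarn Zone is at UTC+03:30.
17:45 Jorarn Zone − 3h30m = 14:15 UTC.
Meskir Isles stays on UTC+10:45 all year.
14:15 UTC + 10h45m = 01:00 Meskir Isles (rolling into the next day, 5 February 2029).

01:00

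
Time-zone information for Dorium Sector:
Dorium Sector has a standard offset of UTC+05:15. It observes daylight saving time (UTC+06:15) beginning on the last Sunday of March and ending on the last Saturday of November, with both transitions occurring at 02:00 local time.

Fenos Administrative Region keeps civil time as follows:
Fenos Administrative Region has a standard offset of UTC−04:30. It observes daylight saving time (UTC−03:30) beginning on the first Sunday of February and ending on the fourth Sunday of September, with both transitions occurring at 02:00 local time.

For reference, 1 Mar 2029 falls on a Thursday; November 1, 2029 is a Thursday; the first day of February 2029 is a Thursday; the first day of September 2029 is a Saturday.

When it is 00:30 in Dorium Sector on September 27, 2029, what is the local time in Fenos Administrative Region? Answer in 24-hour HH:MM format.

1 March 2029 is a Thursday, so Sundays fall on 4, 11, 18, 25; the last is March 25.
1 November 2029 is a Thursday, so Saturdays fall on 3, 10, 17, 24; the last is November 24.
September 27, 2029 lies within the daylight-saving period (25 March – 24 November), so Dorium Sector is on daylight time, UTC+06:15.
00:30 Dorium Sector − 6h15m = 18:15 UTC (rolling into the previous day, 26 September 2029).
1 February 2029 is a Thursday, so the first Sunday is February 4.
1 September 2029 is a Saturday, so the first Sunday is September 2 and the fourth is September 23.
At the standard offset (UTC−04:30), 18:15 UTC − 4h30m = 13:45 Fenos Administrative Region standard time.
Daylight saving runs 4 February – 23 September; the standard-time date in Fenos Administrative Region, September 26, 2029, is outside that window, so Fenos Administrative Region is on standard time at UTC−04:30.
18:15 UTC − 4h30m = 13:45 Fenos Administrative Region.

13:45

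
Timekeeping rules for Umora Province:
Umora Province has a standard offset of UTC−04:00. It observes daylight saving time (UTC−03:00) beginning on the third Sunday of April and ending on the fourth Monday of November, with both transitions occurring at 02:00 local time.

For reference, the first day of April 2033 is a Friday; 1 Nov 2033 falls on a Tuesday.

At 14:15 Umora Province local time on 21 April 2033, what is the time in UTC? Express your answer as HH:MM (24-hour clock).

1 April 2033 is a Friday, so the first Sunday is April 3 and the third is April 17.
1 November 2033 is a Tuesday, so the first Monday is November 7 and the fourth is November 28.
21 April 2033 lies within the daylight-saving period (17 April – 28 November), so Umora Province is on daylight time, UTC−03:00.
14:15 local + 3h = 17:15 UTC.

17:15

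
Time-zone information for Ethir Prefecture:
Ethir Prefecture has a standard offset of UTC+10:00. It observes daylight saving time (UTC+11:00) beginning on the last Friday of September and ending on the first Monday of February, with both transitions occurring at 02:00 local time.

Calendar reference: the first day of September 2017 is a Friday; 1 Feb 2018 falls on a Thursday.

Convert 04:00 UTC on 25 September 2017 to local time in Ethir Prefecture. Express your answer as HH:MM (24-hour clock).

1 September 2017 is a Friday, so Fridays fall on 1, 8, 15, 22, 29; the last is September 29.
1 February 2018 is a Thursday, so the first Monday is February 5.
At the standard offset (UTC+10:00), 04:00 UTC + 10h = 14:00 Ethir Prefecture standard time.
Daylight saving runs 29 September 2017 – 5 February 2018; the standard-time date in Ethir Prefecture, 25 September 2017, is outside that window, so Ethir Prefecture is on standard time at UTC+10:00.
04:00 UTC + 10h = 14:00 local.

14:00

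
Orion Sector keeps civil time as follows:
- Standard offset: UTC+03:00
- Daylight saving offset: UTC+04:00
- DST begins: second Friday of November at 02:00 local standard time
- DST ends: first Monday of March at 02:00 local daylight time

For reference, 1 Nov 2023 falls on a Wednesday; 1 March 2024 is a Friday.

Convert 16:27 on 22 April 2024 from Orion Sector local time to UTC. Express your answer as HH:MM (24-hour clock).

13:27

1 November 2023 is a Wednesday, so the first Friday is November 3 and the second is November 10.
1 March 2024 is a Friday, so the first Monday is March 4.
22 April 2024 is outside the daylight-saving period (10 November 2023 – 4 March 2024), so Orion Sector is on standard time, UTC+03:00.
16:27 local − 3h = 13:27 UTC.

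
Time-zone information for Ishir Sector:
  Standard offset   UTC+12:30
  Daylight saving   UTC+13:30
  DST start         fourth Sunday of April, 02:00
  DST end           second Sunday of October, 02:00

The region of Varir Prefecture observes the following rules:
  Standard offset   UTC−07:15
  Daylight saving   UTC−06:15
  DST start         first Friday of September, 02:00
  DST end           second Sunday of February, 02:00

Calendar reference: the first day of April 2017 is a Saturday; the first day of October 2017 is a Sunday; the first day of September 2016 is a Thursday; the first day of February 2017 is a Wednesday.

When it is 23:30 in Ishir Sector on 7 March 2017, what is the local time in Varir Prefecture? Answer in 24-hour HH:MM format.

1 April 2017 is a Saturday, so the first Sunday is April 2 and the fourth is April 23.
1 October 2017 is a Sunday, so the first Sunday is October 1 and the second is October 8.
Daylight saving runs 23 April – 8 October; 7 March 2017 is outside that window, so Ishir Sector is on standard time at UTC+12:30.
23:30 Ishir Sector − 12h30m = 11:00 UTC.
1 September 2016 is a Thursday, so the first Friday is September 2.
1 February 2017 is a Wednesday, so the first Sunday is February 5 and the second is February 12.
At the standard offset (UTC−07:15), 11:00 UTC − 7h15m = 03:45 Varir Prefecture standard time.
The standard-time date in Varir Prefecture, 7 March 2017, is outside the daylight-saving period (2 September 2016 – 12 February 2017), so Varir Prefecture is on standard time, UTC−07:15.
11:00 UTC − 7h15m = 03:45 Varir Prefecture.

03:45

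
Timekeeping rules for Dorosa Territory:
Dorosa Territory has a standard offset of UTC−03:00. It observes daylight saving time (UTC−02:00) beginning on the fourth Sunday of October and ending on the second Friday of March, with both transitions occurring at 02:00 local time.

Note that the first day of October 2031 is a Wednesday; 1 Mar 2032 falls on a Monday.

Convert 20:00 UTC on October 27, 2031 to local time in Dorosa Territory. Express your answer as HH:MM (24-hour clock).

1 October 2031 is a Wednesday, so the first Sunday is October 5 and the fourth is October 26.
1 March 2032 is a Monday, so the first Friday is March 5 and the second is March 12.
At the standard offset (UTC−03:00), 20:00 UTC − 3h = 17:00 Dorosa Territory standard time.
Daylight saving runs 26 October 2031 – 12 March 2032; the standard-time date in Dorosa Territory, October 27, 2031, is inside that window, so Dorosa Territory is at UTC−02:00.
20:00 UTC − 2h = 18:00 local.

18:00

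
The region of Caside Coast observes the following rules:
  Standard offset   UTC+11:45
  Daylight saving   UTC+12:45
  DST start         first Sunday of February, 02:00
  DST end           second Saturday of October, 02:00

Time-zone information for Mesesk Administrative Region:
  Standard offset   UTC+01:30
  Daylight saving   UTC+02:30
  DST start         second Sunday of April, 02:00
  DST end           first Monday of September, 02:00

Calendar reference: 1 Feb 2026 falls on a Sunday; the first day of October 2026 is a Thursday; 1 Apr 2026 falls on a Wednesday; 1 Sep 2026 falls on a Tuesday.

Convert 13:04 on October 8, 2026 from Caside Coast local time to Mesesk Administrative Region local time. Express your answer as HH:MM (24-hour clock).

01:49

1 February 2026 is a Sunday, so the first Sunday is February 1.
1 October 2026 is a Thursday, so the first Saturday is October 3 and the second is October 10.
October 8, 2026 lies within the daylight-saving period (1 February – 10 October), so Caside Coast is on daylight time, UTC+12:45.
13:04 Caside Coast − 12h45m = 00:19 UTC.
1 April 2026 is a Wednesday, so the first Sunday is April 5 and the second is April 12.
1 September 2026 is a Tuesday, so the first Monday is September 7.
At the standard offset (UTC+01:30), 00:19 UTC + 1h30m = 01:49 Mesesk Administrative Region standard time.
Daylight saving runs 12 April – 7 September; the standard-time date in Mesesk Administrative Region, October 8, 2026, is outside that window, so Mesesk Administrative Region is on standard time at UTC+01:30.
00:19 UTC + 1h30m = 01:49 Mesesk Administrative Region.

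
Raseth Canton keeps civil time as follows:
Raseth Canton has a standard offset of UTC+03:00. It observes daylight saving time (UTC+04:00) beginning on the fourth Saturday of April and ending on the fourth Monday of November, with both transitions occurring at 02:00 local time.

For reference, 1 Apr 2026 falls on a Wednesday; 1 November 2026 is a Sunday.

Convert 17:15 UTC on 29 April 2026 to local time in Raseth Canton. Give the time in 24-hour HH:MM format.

21:15

1 April 2026 is a Wednesday, so the first Saturday is April 4 and the fourth is April 25.
1 November 2026 is a Sunday, so the first Monday is November 2 and the fourth is November 23.
At the standard offset (UTC+03:00), 17:15 UTC + 3h = 20:15 Raseth Canton standard time.
The standard-time date in Raseth Canton, 29 April 2026, falls between 25 April and 23 November, so daylight saving is in effect and Raseth Canton is at UTC+04:00.
17:15 UTC + 4h = 21:15 local.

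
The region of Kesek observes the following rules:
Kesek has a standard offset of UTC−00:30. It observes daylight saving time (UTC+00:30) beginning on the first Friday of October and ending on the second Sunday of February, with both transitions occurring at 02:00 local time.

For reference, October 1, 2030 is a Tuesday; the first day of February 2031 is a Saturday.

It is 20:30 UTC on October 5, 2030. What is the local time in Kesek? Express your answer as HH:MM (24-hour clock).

21:00

1 October 2030 is a Tuesday, so the first Friday is October 4.
1 February 2031 is a Saturday, so the first Sunday is February 2 and the second is February 9.
At the standard offset (UTC−00:30), 20:30 UTC − 0h30m = 20:00 Kesek standard time.
The standard-time date in Kesek, October 5, 2030, falls between 4 October 2030 and 9 February 2031, so daylight saving is in effect and Kesek is at UTC+00:30.
20:30 UTC + 0h30m = 21:00 local.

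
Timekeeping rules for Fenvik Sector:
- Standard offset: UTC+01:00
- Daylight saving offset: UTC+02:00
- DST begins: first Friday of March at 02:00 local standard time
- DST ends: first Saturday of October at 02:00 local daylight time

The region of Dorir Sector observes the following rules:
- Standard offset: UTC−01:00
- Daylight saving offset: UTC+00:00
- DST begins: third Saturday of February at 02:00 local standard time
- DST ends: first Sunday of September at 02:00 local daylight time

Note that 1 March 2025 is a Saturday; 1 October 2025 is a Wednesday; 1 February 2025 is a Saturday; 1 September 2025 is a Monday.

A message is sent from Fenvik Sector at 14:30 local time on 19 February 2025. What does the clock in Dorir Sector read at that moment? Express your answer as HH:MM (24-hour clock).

13:30

1 March 2025 is a Saturday, so the first Friday is March 7.
1 October 2025 is a Wednesday, so the first Saturday is October 4.
19 February 2025 is outside the daylight-saving period (7 March – 4 October), so Fenvik Sector is on standard time, UTC+01:00.
14:30 Fenvik Sector − 1h = 13:30 UTC.
1 February 2025 is a Saturday, so the first Saturday is February 1 and the third is February 15.
1 September 2025 is a Monday, so the first Sunday is September 7.
At the standard offset (UTC−01:00), 13:30 UTC − 1h = 12:30 Dorir Sector standard time.
Daylight saving runs 15 February – 7 September; the standard-time date in Dorir Sector, 19 February 2025, is inside that window, so Dorir Sector is at UTC+00:00.
13:30 UTC + 0h = 13:30 Dorir Sector.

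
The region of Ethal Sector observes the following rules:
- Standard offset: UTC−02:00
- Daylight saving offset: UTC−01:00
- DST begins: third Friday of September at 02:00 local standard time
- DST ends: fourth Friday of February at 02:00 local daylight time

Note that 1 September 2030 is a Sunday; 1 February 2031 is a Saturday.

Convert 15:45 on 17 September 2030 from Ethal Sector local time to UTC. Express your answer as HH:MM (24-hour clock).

1 September 2030 is a Sunday, so the first Friday is September 6 and the third is September 20.
1 February 2031 is a Saturday, so the first Friday is February 7 and the fourth is February 28.
17 September 2030 is outside the daylight-saving period (20 September 2030 – 28 February 2031), so Ethal Sector is on standard time, UTC−02:00.
15:45 local + 2h = 17:45 UTC.

17:45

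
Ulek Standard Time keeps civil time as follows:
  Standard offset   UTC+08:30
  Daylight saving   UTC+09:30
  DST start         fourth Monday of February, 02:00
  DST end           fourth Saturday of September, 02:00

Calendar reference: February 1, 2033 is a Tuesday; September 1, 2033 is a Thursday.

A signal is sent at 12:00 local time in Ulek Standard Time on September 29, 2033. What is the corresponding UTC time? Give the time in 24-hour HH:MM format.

1 February 2033 is a Tuesday, so the first Monday is February 7 and the fourth is February 28.
1 September 2033 is a Thursday, so the first Saturday is September 3 and the fourth is September 24.
Daylight saving runs 28 February – 24 September; September 29, 2033 is outside that window, so Ulek Standard Time is on standard time at UTC+08:30.
12:00 local − 8h30m = 03:30 UTC.

03:30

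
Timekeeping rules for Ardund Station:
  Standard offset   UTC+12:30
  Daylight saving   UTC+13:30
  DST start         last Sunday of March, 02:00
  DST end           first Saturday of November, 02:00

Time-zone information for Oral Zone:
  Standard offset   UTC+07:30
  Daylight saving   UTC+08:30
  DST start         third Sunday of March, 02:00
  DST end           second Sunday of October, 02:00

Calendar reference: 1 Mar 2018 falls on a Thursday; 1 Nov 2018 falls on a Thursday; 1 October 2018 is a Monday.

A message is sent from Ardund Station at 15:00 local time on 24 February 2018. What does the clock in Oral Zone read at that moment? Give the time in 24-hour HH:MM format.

1 March 2018 is a Thursday, so Sundays fall on 4, 11, 18, 25; the last is March 25.
1 November 2018 is a Thursday, so the first Saturday is November 3.
24 February 2018 does not fall between 25 March and 3 November, so daylight saving is not in effect and Ardund Station is at UTC+12:30.
15:00 Ardund Station − 12h30m = 02:30 UTC.
1 March 2018 is a Thursday, so the first Sunday is March 4 and the third is March 18.
1 October 2018 is a Monday, so the first Sunday is October 7 and the second is October 14.
At the standard offset (UTC+07:30), 02:30 UTC + 7h30m = 10:00 Oral Zone standard time.
Daylight saving runs 18 March – 14 October; the standard-time date in Oral Zone, 24 February 2018, is outside that window, so Oral Zone is on standard time at UTC+07:30.
02:30 UTC + 7h30m = 10:00 Oral Zone.

10:00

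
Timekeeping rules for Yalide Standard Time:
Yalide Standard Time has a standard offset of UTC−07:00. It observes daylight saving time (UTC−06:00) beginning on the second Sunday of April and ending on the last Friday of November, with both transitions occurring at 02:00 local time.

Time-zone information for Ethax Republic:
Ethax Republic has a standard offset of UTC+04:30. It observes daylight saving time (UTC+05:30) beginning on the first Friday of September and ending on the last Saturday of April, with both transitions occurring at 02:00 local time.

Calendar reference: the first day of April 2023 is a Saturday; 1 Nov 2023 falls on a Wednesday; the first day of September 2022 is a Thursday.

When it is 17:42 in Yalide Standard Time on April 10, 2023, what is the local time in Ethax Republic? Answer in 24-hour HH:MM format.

1 April 2023 is a Saturday, so the first Sunday is April 2 and the second is April 9.
1 November 2023 is a Wednesday, so Fridays fall on 3, 10, 17, 24; the last is November 24.
April 10, 2023 falls between 9 April and 24 November, so daylight saving is in effect and Yalide Standard Time is at UTC−06:00.
17:42 Yalide Standard Time + 6h = 23:42 UTC.
1 September 2022 is a Thursday, so the first Friday is September 2.
1 April 2023 is a Saturday, so Saturdays fall on 1, 8, 15, 22, 29; the last is April 29.
At the standard offset (UTC+04:30), 23:42 UTC + 4h30m = 04:12 Ethax Republic standard time (rolling into the next day, 11 April 2023).
The standard-time date in Ethax Republic, April 11, 2023, falls between 2 September 2022 and 29 April 2023, so daylight saving is in effect and Ethax Republic is at UTC+05:30.
23:42 UTC + 5h30m = 05:12 Ethax Republic (rolling into the next day, 11 April 2023).

05:12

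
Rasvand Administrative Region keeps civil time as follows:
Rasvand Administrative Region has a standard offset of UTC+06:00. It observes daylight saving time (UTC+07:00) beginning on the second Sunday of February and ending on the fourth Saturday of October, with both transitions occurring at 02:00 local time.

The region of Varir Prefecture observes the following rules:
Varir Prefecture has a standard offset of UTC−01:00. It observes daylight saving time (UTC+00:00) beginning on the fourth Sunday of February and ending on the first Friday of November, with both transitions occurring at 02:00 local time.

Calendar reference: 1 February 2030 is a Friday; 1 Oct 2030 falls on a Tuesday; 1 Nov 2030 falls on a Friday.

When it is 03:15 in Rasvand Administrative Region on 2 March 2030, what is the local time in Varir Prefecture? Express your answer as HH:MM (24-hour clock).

1 February 2030 is a Friday, so the first Sunday is February 3 and the second is February 10.
1 October 2030 is a Tuesday, so the first Saturday is October 5 and the fourth is October 26.
2 March 2030 falls between 10 February and 26 October, so daylight saving is in effect and Rasvand Administrative Region is at UTC+07:00.
03:15 Rasvand Administrative Region − 7h = 20:15 UTC (rolling into the previous day, 1 March 2030).
1 February 2030 is a Friday, so the first Sunday is February 3 and the fourth is February 24.
1 November 2030 is a Friday, so the first Friday is November 1.
At the standard offset (UTC−01:00), 20:15 UTC − 1h = 19:15 Varir Prefecture standard time.
The standard-time date in Varir Prefecture, 1 March 2030, falls between 24 February and 1 November, so daylight saving is in effect and Varir Prefecture is at UTC+00:00.
20:15 UTC + 0h = 20:15 Varir Prefecture.

20:15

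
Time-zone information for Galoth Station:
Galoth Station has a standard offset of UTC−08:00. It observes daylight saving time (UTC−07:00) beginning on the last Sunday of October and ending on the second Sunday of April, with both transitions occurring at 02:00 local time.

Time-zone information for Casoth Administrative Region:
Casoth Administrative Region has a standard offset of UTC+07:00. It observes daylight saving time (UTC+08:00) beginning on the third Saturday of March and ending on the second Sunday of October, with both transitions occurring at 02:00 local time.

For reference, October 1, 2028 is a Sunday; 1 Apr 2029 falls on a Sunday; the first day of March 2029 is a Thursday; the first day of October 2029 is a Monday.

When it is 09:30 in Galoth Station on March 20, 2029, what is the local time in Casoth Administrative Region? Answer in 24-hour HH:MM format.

00:30

1 October 2028 is a Sunday, so Sundays fall on 1, 8, 15, 22, 29; the last is October 29.
1 April 2029 is a Sunday, so the first Sunday is April 1 and the second is April 8.
Daylight saving runs 29 October 2028 – 8 April 2029; March 20, 2029 is inside that window, so Galoth Station is at UTC−07:00.
09:30 Galoth Station + 7h = 16:30 UTC.
1 March 2029 is a Thursday, so the first Saturday is March 3 and the third is March 17.
1 October 2029 is a Monday, so the first Sunday is October 7 and the second is October 14.
At the standard offset (UTC+07:00), 16:30 UTC + 7h = 23:30 Casoth Administrative Region standard time.
The standard-time date in Casoth Administrative Region, March 20, 2029, falls between 17 March and 14 October, so daylight saving is in effect and Casoth Administrative Region is at UTC+08:00.
16:30 UTC + 8h = 00:30 Casoth Administrative Region (rolling into the next day, 21 March 2029).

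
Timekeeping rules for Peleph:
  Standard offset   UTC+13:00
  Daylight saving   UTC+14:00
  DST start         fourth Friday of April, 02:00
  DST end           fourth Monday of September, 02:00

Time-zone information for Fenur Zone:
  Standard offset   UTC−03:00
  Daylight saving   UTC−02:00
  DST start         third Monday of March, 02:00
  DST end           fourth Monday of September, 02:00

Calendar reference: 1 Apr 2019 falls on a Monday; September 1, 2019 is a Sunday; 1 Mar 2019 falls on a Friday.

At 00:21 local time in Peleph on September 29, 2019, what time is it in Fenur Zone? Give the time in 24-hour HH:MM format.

08:21

1 April 2019 is a Monday, so the first Friday is April 5 and the fourth is April 26.
1 September 2019 is a Sunday, so the first Monday is September 2 and the fourth is September 23.
September 29, 2019 does not fall between 26 April and 23 September, so daylight saving is not in effect and Peleph is at UTC+13:00.
00:21 Peleph − 13h = 11:21 UTC (rolling into the previous day, 28 September 2019).
1 March 2019 is a Friday, so the first Monday is March 4 and the third is March 18.
1 September 2019 is a Sunday, so the first Monday is September 2 and the fourth is September 23.
At the standard offset (UTC−03:00), 11:21 UTC − 3h = 08:21 Fenur Zone standard time.
Daylight saving runs 18 March – 23 September; the standard-time date in Fenur Zone, September 28, 2019, is outside that window, so Fenur Zone is on standard time at UTC−03:00.
11:21 UTC − 3h = 08:21 Fenur Zone.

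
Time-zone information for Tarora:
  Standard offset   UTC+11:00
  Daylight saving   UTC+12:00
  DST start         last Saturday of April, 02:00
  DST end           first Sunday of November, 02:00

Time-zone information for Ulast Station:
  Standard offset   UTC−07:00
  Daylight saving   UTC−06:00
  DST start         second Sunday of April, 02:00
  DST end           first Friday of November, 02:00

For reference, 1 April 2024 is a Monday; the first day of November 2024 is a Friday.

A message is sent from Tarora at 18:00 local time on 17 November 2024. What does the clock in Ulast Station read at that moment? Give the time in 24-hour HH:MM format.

00:00

1 April 2024 is a Monday, so Saturdays fall on 6, 13, 20, 27; the last is April 27.
1 November 2024 is a Friday, so the first Sunday is November 3.
Daylight saving runs 27 April – 3 November; 17 November 2024 is outside that window, so Tarora is on standard time at UTC+11:00.
18:00 Tarora − 11h = 07:00 UTC.
1 April 2024 is a Monday, so the first Sunday is April 7 and the second is April 14.
1 November 2024 is a Friday, so the first Friday is November 1.
At the standard offset (UTC−07:00), 07:00 UTC − 7h = 00:00 Ulast Station standard time.
Daylight saving runs 14 April – 1 November; the standard-time date in Ulast Station, 17 November 2024, is outside that window, so Ulast Station is on standard time at UTC−07:00.
07:00 UTC − 7h = 00:00 Ulast Station.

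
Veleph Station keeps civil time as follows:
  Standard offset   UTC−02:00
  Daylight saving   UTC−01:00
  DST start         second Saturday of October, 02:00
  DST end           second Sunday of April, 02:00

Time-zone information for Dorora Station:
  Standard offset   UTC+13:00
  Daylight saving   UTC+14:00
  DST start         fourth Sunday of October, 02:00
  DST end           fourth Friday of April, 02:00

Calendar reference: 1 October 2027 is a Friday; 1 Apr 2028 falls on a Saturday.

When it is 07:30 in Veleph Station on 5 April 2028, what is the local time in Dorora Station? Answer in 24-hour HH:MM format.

22:30

1 October 2027 is a Friday, so the first Saturday is October 2 and the second is October 9.
1 April 2028 is a Saturday, so the first Sunday is April 2 and the second is April 9.
5 April 2028 falls between 9 October 2027 and 9 April 2028, so daylight saving is in effect and Veleph Station is at UTC−01:00.
07:30 Veleph Station + 1h = 08:30 UTC.
1 October 2027 is a Friday, so the first Sunday is October 3 and the fourth is October 24.
1 April 2028 is a Saturday, so the first Friday is April 7 and the fourth is April 28.
At the standard offset (UTC+13:00), 08:30 UTC + 13h = 21:30 Dorora Station standard time.
The standard-time date in Dorora Station, 5 April 2028, lies within the daylight-saving period (24 October 2027 – 28 April 2028), so Dorora Station is on daylight time, UTC+14:00.
08:30 UTC + 14h = 22:30 Dorora Station.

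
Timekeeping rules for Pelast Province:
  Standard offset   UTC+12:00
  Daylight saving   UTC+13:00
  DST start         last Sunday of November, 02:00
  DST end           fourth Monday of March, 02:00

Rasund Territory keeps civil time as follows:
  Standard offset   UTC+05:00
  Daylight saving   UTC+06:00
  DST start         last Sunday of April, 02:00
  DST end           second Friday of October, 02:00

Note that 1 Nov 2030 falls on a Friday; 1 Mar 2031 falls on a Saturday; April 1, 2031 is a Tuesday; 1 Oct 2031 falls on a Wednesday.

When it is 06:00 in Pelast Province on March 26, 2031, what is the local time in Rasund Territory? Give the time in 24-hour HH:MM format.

1 November 2030 is a Friday, so Sundays fall on 3, 10, 17, 24; the last is November 24.
1 March 2031 is a Saturday, so the first Monday is March 3 and the fourth is March 24.
Daylight saving runs 24 November 2030 – 24 March 2031; March 26, 2031 is outside that window, so Pelast Province is on standard time at UTC+12:00.
06:00 Pelast Province − 12h = 18:00 UTC (rolling into the previous day, 25 March 2031).
1 April 2031 is a Tuesday, so Sundays fall on 6, 13, 20, 27; the last is April 27.
1 October 2031 is a Wednesday, so the first Friday is October 3 and the second is October 10.
At the standard offset (UTC+05:00), 18:00 UTC + 5h = 23:00 Rasund Territory standard time.
Daylight saving runs 27 April – 10 October; the standard-time date in Rasund Territory, March 25, 2031, is outside that window, so Rasund Territory is on standard time at UTC+05:00.
18:00 UTC + 5h = 23:00 Rasund Territory.

23:00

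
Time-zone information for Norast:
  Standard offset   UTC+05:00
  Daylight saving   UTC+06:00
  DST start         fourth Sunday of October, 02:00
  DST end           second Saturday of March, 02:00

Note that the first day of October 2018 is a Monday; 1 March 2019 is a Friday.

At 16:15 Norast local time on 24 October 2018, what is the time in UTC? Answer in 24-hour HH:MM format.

1 October 2018 is a Monday, so the first Sunday is October 7 and the fourth is October 28.
1 March 2019 is a Friday, so the first Saturday is March 2 and the second is March 9.
24 October 2018 is outside the daylight-saving period (28 October 2018 – 9 March 2019), so Norast is on standard time, UTC+05:00.
16:15 local − 5h = 11:15 UTC.

11:15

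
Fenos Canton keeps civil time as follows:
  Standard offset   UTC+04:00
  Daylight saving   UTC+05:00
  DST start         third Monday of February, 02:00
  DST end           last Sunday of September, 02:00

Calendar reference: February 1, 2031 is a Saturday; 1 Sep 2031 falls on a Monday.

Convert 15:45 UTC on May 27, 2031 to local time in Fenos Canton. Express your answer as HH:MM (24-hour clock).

1 February 2031 is a Saturday, so the first Monday is February 3 and the third is February 17.
1 September 2031 is a Monday, so Sundays fall on 7, 14, 21, 28; the last is September 28.
At the standard offset (UTC+04:00), 15:45 UTC + 4h = 19:45 Fenos Canton standard time.
Daylight saving runs 17 February – 28 September; the standard-time date in Fenos Canton, May 27, 2031, is inside that window, so Fenos Canton is at UTC+05:00.
15:45 UTC + 5h = 20:45 local.

20:45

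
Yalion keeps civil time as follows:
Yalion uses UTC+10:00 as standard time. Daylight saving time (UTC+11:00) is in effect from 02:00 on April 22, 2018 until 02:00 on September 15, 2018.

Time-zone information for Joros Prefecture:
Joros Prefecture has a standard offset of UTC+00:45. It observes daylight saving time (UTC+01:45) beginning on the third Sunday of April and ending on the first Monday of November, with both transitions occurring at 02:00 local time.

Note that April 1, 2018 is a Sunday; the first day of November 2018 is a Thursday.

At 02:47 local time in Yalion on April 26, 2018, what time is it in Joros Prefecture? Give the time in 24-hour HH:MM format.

April 26, 2018 lies within the daylight-saving period (22 April – 15 September), so Yalion is on daylight time, UTC+11:00.
02:47 Yalion − 11h = 15:47 UTC (rolling into the previous day, 25 April 2018).
1 April 2018 is a Sunday, so the first Sunday is April 1 and the third is April 15.
1 November 2018 is a Thursday, so the first Monday is November 5.
At the standard offset (UTC+00:45), 15:47 UTC + 0h45m = 16:32 Joros Prefecture standard time.
Daylight saving runs 15 April – 5 November; the standard-time date in Joros Prefecture, April 25, 2018, is inside that window, so Joros Prefecture is at UTC+01:45.
15:47 UTC + 1h45m = 17:32 Joros Prefecture.

17:32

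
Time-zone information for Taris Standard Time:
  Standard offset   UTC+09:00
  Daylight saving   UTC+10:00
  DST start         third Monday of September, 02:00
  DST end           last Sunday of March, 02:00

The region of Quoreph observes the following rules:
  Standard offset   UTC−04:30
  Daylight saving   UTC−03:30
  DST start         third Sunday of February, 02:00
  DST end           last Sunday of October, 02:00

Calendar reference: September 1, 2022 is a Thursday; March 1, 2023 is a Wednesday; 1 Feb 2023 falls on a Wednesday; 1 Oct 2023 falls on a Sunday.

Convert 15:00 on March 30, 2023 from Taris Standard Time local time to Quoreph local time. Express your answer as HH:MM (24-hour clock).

02:30

1 September 2022 is a Thursday, so the first Monday is September 5 and the third is September 19.
1 March 2023 is a Wednesday, so Sundays fall on 5, 12, 19, 26; the last is March 26.
Daylight saving runs 19 September 2022 – 26 March 2023; March 30, 2023 is outside that window, so Taris Standard Time is on standard time at UTC+09:00.
15:00 Taris Standard Time − 9h = 06:00 UTC.
1 February 2023 is a Wednesday, so the first Sunday is February 5 and the third is February 19.
1 October 2023 is a Sunday, so Sundays fall on 1, 8, 15, 22, 29; the last is October 29.
At the standard offset (UTC−04:30), 06:00 UTC − 4h30m = 01:30 Quoreph standard time.
The standard-time date in Quoreph, March 30, 2023, falls between 19 February and 29 October, so daylight saving is in effect and Quoreph is at UTC−03:30.
06:00 UTC − 3h30m = 02:30 Quoreph.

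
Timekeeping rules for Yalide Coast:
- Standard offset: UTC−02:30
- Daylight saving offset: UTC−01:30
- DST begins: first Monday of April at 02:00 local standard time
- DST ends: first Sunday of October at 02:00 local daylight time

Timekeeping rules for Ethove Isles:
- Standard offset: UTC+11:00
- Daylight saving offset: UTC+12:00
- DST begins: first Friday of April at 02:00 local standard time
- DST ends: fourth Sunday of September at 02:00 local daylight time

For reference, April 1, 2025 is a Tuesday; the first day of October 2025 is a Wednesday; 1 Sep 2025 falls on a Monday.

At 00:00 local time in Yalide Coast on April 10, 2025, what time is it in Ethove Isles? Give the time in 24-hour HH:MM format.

1 April 2025 is a Tuesday, so the first Monday is April 7.
1 October 2025 is a Wednesday, so the first Sunday is October 5.
Daylight saving runs 7 April – 5 October; April 10, 2025 is inside that window, so Yalide Coast is at UTC−01:30.
00:00 Yalide Coast + 1h30m = 01:30 UTC.
1 April 2025 is a Tuesday, so the first Friday is April 4.
1 September 2025 is a Monday, so the first Sunday is September 7 and the fourth is September 28.
At the standard offset (UTC+11:00), 01:30 UTC + 11h = 12:30 Ethove Isles standard time.
Daylight saving runs 4 April – 28 September; the standard-time date in Ethove Isles, April 10, 2025, is inside that window, so Ethove Isles is at UTC+12:00.
01:30 UTC + 12h = 13:30 Ethove Isles.

13:30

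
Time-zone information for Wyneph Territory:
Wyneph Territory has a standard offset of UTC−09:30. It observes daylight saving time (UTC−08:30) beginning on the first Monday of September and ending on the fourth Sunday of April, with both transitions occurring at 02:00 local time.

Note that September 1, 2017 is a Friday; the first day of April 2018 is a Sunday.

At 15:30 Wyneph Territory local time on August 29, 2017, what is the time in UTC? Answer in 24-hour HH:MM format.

1 September 2017 is a Friday, so the first Monday is September 4.
1 April 2018 is a Sunday, so the first Sunday is April 1 and the fourth is April 22.
August 29, 2017 is outside the daylight-saving period (4 September 2017 – 22 April 2018), so Wyneph Territory is on standard time, UTC−09:30.
15:30 local + 9h30m = 01:00 UTC (rolling into the next day, 30 August 2017).

01:00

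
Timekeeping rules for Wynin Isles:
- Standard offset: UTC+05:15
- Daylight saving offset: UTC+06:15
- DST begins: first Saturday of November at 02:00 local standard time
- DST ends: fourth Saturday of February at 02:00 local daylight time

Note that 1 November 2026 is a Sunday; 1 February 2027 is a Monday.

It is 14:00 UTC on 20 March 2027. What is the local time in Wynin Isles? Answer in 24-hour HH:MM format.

19:15

1 November 2026 is a Sunday, so the first Saturday is November 7.
1 February 2027 is a Monday, so the first Saturday is February 6 and the fourth is February 27.
At the standard offset (UTC+05:15), 14:00 UTC + 5h15m = 19:15 Wynin Isles standard time.
The standard-time date in Wynin Isles, 20 March 2027, is outside the daylight-saving period (7 November 2026 – 27 February 2027), so Wynin Isles is on standard time, UTC+05:15.
14:00 UTC + 5h15m = 19:15 local.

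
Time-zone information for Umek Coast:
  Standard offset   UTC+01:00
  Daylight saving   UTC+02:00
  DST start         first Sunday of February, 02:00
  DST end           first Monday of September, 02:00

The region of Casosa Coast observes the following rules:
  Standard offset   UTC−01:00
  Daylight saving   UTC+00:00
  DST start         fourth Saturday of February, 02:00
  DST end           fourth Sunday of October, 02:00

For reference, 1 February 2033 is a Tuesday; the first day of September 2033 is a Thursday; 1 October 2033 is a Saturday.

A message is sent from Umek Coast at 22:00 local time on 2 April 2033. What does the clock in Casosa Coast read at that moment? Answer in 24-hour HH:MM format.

1 February 2033 is a Tuesday, so the first Sunday is February 6.
1 September 2033 is a Thursday, so the first Monday is September 5.
Daylight saving runs 6 February – 5 September; 2 April 2033 is inside that window, so Umek Coast is at UTC+02:00.
22:00 Umek Coast − 2h = 20:00 UTC.
1 February 2033 is a Tuesday, so the first Saturday is February 5 and the fourth is February 26.
1 October 2033 is a Saturday, so the first Sunday is October 2 and the fourth is October 23.
At the standard offset (UTC−01:00), 20:00 UTC − 1h = 19:00 Casosa Coast standard time.
Daylight saving runs 26 February – 23 October; the standard-time date in Casosa Coast, 2 April 2033, is inside that window, so Casosa Coast is at UTC+00:00.
20:00 UTC + 0h = 20:00 Casosa Coast.

20:00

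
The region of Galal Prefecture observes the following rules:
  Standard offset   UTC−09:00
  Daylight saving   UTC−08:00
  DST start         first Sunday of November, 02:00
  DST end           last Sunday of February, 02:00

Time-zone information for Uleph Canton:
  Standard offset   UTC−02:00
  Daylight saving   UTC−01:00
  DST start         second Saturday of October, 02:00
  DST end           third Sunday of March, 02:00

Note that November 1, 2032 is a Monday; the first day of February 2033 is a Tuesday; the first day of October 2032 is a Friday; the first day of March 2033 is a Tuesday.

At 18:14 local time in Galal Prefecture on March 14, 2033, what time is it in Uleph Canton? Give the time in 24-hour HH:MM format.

02:14

1 November 2032 is a Monday, so the first Sunday is November 7.
1 February 2033 is a Tuesday, so Sundays fall on 6, 13, 20, 27; the last is February 27.
March 14, 2033 is outside the daylight-saving period (7 November 2032 – 27 February 2033), so Galal Prefecture is on standard time, UTC−09:00.
18:14 Galal Prefecture + 9h = 03:14 UTC (rolling into the next day, 15 March 2033).
1 October 2032 is a Friday, so the first Saturday is October 2 and the second is October 9.
1 March 2033 is a Tuesday, so the first Sunday is March 6 and the third is March 20.
At the standard offset (UTC−02:00), 03:14 UTC − 2h = 01:14 Uleph Canton standard time.
The standard-time date in Uleph Canton, March 15, 2033, falls between 9 October 2032 and 20 March 2033, so daylight saving is in effect and Uleph Canton is at UTC−01:00.
03:14 UTC − 1h = 02:14 Uleph Canton.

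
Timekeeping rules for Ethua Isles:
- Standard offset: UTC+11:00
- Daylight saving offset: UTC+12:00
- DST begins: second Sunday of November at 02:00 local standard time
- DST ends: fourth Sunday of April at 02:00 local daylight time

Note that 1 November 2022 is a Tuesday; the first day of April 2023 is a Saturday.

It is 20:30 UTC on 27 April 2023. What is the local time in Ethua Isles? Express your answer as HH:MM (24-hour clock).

1 November 2022 is a Tuesday, so the first Sunday is November 6 and the second is November 13.
1 April 2023 is a Saturday, so the first Sunday is April 2 and the fourth is April 23.
At the standard offset (UTC+11:00), 20:30 UTC + 11h = 07:30 Ethua Isles standard time (rolling into the next day, 28 April 2023).
The standard-time date in Ethua Isles, 28 April 2023, is outside the daylight-saving period (13 November 2022 – 23 April 2023), so Ethua Isles is on standard time, UTC+11:00.
20:30 UTC + 11h = 07:30 local (rolling into the next day, 28 April 2023).

07:30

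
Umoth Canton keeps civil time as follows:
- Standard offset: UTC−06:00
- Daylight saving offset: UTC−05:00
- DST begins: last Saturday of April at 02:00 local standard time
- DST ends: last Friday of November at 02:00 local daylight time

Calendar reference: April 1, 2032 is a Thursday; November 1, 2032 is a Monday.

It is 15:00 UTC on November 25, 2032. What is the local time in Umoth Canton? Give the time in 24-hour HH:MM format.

1 April 2032 is a Thursday, so Saturdays fall on 3, 10, 17, 24; the last is April 24.
1 November 2032 is a Monday, so Fridays fall on 5, 12, 19, 26; the last is November 26.
At the standard offset (UTC−06:00), 15:00 UTC − 6h = 09:00 Umoth Canton standard time.
The standard-time date in Umoth Canton, November 25, 2032, falls between 24 April and 26 November, so daylight saving is in effect and Umoth Canton is at UTC−05:00.
15:00 UTC − 5h = 10:00 local.

10:00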